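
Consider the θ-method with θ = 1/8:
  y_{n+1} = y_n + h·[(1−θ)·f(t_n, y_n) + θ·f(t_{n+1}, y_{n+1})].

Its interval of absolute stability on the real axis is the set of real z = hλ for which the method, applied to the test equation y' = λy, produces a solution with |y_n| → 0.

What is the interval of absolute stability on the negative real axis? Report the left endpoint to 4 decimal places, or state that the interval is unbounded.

z∈(-2.6667,0).

With y'=λy (z=hλ):
  y_{n+1} = y_n + z·[7/8·y_n + 1/8·y_{n+1}] ⇒ (1 − 1/8z)y_{n+1} = (1 + 7/8z)y_n
  so R(z) = (1 + 7/8z)/(1 − 1/8z).

Find x<0 with |R(x)|<1.
x=-1.26: |R|=0.0886
R=−1: 1+7/8x = −1+1/8x ⇒ -3/4x=2 ⇒ x=2/(-3/4)=-2.6667
Confirm numerically:
  x=-2.498: |R|=0.90360 <1
  x=-2.370: |R|=0.82835 <1
  x=-1.347: |R|=0.15288 <1
  x=-1.180: |R|=0.02832 <1
  x=-2.766: |R|=1.05536 >1
  x=-2.738: |R|=1.03986 >1
Stable set (-2.6667, 0).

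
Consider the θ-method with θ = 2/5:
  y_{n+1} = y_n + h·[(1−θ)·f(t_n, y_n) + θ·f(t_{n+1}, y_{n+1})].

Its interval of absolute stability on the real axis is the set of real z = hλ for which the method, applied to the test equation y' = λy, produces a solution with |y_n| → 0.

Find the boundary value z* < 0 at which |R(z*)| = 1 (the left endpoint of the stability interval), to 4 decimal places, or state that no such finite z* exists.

z* = -10.0000.

Set f=λy, z=hλ:
  y_{n+1} = y_n + z·[3/5·y_n + 2/5·y_{n+1}] ⇒ (1 − 2/5z)y_{n+1} = (1 + 3/5z)y_n
  R(z) = (1 + 3/5z)/(1 − 2/5z).

Solve |R(x)|<1 on ℝ⁻.
x=-0.49: |R|=0.5903
R=−1: 1+3/5x = −1+2/5x ⇒ -1/5x=2 ⇒ x=2/(-1/5)=-10.0000
Confirm numerically:
  x=-8.133: |R|=0.91221 <1
  x=-7.224: |R|=0.85726 <1
  x=-5.312: |R|=0.69995 <1
  x=-10.599: |R|=1.02286 >1
  x=-10.343: |R|=1.01335 >1
Stable set (-10.0000, 0).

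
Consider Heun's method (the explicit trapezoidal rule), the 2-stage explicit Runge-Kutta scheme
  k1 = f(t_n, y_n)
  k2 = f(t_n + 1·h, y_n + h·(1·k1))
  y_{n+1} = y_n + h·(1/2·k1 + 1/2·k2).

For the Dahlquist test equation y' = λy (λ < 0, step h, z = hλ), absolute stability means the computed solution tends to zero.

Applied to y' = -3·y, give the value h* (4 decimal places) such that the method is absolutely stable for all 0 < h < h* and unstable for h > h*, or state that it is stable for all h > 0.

(-2.0000,0); λ=-3 ⇒ h* = 0.6667.

On y'=λy, z=hλ:
  order 2, 2-stage ⇒ R(z)=1+z+z^2/2
  (e.g. R(-0.45)=0.65125, |R|=0.65125)

Find x<0 with |R(x)|<1.
x=-0.45: |R|=0.6512
|R(-1.86)|=0.8698 |R(-0.69)|=0.5481 |R(-0.52)|=0.6152
Bisect:
  x_lo=-2.8503 |R|=2.2118  x_hi=-0.1183 |R|=0.8887
  mid=-1.48431 |R|=0.61728 →hi
  mid=-2.16731 |R|=1.18131 →lo
  mid=-1.82581 |R|=0.84098 →hi
  mid=-1.99656 |R|=0.99657 →hi
  mid=-2.08194 |R|=1.08530 →lo
  mid=-2.03925 |R|=1.04002 →lo
  mid=-2.01791 |R|=1.01807 →lo
  mid=-2.00724 |R|=1.00726 →lo
  ...
  [-2.00006,-1.99990] ⇒ x*=-2.0000
Interval (-2.0000, 0).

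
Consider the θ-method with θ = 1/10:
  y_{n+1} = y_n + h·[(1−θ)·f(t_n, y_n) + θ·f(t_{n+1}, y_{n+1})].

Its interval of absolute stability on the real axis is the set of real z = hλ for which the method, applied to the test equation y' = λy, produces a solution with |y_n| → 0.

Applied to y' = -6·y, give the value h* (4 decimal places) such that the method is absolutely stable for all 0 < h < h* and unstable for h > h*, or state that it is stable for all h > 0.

On y'=λy, z=hλ:
  y_{n+1} = y_n + z·[9/10·y_n + 1/10·y_{n+1}] ⇒ (1 − 1/10z)y_{n+1} = (1 + 9/10z)y_n
  R(z) = (1 + 9/10z)/(1 − 1/10z).

Solve |R(x)|<1 on ℝ⁻.
x=-0.47: |R|=0.5511
R=−1: 1+9/10x = −1+1/10x ⇒ -4/5x=2 ⇒ x=2/(-4/5)=-2.5000
Confirm numerically:
  x=-2.282: |R|=0.85800 <1
  x=-1.155: |R|=0.03541 <1
  x=-1.008: |R|=0.08430 <1
  x=-2.695: |R|=1.12288 >1
  x=-2.592: |R|=1.05845 >1
So |R|<1 on (-2.5000, 0).

(-2.5000,0); λ=-6 ⇒ h* = (5/2)/6 = 0.4167.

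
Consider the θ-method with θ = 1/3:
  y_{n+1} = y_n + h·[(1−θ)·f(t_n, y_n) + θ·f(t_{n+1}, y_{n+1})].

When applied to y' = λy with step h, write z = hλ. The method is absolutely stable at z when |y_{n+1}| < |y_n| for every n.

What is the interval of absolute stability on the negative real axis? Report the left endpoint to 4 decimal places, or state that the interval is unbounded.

On y'=λy, z=hλ:
  y_{n+1} = y_n + z·[2/3·y_n + 1/3·y_{n+1}] ⇒ (1 − 1/3z)y_{n+1} = (1 + 2/3z)y_n
  R(z) = (1 + 2/3z)/(1 − 1/3z).

Need |R(x)|<1, x<0.
x=-1.45: |R|=0.0225
R=−1: 1+2/3x = −1+1/3x ⇒ -1/3x=2 ⇒ x=2/(-1/3)=-6.0000
Confirm numerically:
  x=-5.750: |R|=0.97143 <1
  x=-5.430: |R|=0.93238 <1
  x=-4.858: |R|=0.85467 <1
  x=-3.248: |R|=0.55954 <1
  x=-6.597: |R|=1.06221 >1
  x=-6.471: |R|=1.04973 >1
  x=-6.357: |R|=1.03815 >1
Interval (-6.0000, 0).

z∈(-6.0000,0).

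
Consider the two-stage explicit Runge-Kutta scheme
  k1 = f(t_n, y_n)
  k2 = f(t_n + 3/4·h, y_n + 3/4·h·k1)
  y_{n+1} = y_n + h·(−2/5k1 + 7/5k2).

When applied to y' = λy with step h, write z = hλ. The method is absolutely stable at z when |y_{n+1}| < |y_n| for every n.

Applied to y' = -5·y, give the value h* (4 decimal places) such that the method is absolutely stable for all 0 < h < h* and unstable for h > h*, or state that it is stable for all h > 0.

Set f=λy, z=hλ:
  k1=λy_n ⇒ h·k1=z·y_n;  k2=λ(1+3/4z)y_n ⇒ h·k2=z(1+3/4z)y_n
  y_{n+1}/y_n = 1 − 2/5z + 7/5z(1+3/4z) = 1 + z + 21/20z²
  ⇒ R(z) = 1 + z + 21/20z².

Boundary: |R(x)|=1, x<0.
x=-1.45: |R|=1.7576
R=1: x+21/20x²=0 ⇒ x=−20/21=-0.9524; min R=1−1/(4·21/20)=0.7619>−1
Confirm numerically:
  x=-0.902: |R|=0.95228 <1
  x=-0.858: |R|=0.91497 <1
  x=-0.836: |R|=0.89784 <1
  x=-0.475: |R|=0.76191 <1
  x=-1.406: |R|=1.66968 >1
  x=-1.277: |R|=1.43527 >1
Interval (-0.9524, 0).

(-0.9524,0); λ=-5 ⇒ h* = (20/21)/5 = 0.1905.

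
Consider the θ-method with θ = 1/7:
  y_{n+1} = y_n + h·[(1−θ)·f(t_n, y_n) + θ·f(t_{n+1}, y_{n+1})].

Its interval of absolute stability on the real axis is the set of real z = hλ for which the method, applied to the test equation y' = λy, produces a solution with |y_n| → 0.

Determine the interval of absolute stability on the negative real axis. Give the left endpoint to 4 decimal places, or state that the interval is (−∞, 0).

On y'=λy, z=hλ:
  y_{n+1} = y_n + z·[6/7·y_n + 1/7·y_{n+1}] ⇒ (1 − 1/7z)y_{n+1} = (1 + 6/7z)y_n
  Hence R(z) = (1 + 6/7z)/(1 − 1/7z).

Solve |R(x)|<1 on ℝ⁻.
x=-1.16: |R|=0.0049
R=−1: 1+6/7x = −1+1/7x ⇒ -5/7x=2 ⇒ x=2/(-5/7)=-2.8000
Confirm numerically:
  x=-2.140: |R|=0.63895 <1
  x=-1.500: |R|=0.23529 <1
  x=-1.169: |R|=0.00171 <1
  x=-3.266: |R|=1.22696 >1
  x=-2.979: |R|=1.08969 >1
Interval (-2.8000, 0).

z∈(-2.8000,0).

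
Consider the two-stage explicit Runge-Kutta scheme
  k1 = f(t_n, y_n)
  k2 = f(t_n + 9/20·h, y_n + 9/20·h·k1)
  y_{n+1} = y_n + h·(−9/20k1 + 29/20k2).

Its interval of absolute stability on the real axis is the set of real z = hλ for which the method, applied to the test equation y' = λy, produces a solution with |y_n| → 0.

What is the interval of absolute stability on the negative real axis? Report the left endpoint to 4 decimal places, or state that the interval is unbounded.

Set f=λy, z=hλ:
  k1=λy_n ⇒ h·k1=z·y_n;  k2=λ(1+9/20z)y_n ⇒ h·k2=z(1+9/20z)y_n
  y_{n+1}/y_n = 1 − 9/20z + 29/20z(1+9/20z) = 1 + z + 261/400z²
  ⇒ R(z) = 1 + z + 261/400z².

Boundary: |R(x)|=1, x<0.
x=-0.61: |R|=0.6328
R=1: x+261/400x²=0 ⇒ x=−400/261=-1.5326; min R=1−1/(4·261/400)=0.6169>−1
Confirm numerically:
  x=-1.452: |R|=0.92367 <1
  x=-1.270: |R|=0.78242 <1
  x=-0.736: |R|=0.61746 <1
  x=-0.728: |R|=0.61781 <1
  x=-1.829: |R|=1.35377 >1
  x=-1.770: |R|=1.27422 >1
  x=-1.564: |R|=1.03208 >1
Stable set (-1.5326, 0).

(-1.5326, 0).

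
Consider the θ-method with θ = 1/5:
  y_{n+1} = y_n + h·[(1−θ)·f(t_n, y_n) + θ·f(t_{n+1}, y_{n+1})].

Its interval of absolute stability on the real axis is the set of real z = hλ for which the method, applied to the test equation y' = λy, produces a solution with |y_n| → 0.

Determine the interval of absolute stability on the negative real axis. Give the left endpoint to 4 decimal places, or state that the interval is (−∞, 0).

z∈(-3.3333,0).

On y'=λy, z=hλ:
  y_{n+1} = y_n + z·[4/5·y_n + 1/5·y_{n+1}] ⇒ (1 − 1/5z)y_{n+1} = (1 + 4/5z)y_n
  so R(z) = (1 + 4/5z)/(1 − 1/5z).

Solve |R(x)|<1 on ℝ⁻.
x=-1.7: |R|=0.2687
R=−1: 1+4/5x = −1+1/5x ⇒ -3/5x=2 ⇒ x=2/(-3/5)=-3.3333
Confirm numerically:
  x=-3.162: |R|=0.93703 <1
  x=-3.093: |R|=0.91091 <1
  x=-1.554: |R|=0.18554 <1
  x=-3.703: |R|=1.12743 >1
  x=-3.668: |R|=1.11583 >1
  x=-3.413: |R|=1.02841 >1
Stable set (-3.3333, 0).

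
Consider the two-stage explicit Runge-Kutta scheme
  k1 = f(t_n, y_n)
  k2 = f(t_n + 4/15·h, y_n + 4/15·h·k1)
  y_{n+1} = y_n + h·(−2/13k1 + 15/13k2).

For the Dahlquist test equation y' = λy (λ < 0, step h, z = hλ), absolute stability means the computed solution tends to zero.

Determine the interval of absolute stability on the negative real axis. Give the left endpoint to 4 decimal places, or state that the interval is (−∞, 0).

Set f=λy, z=hλ:
  k1=λy_n ⇒ h·k1=z·y_n;  k2=λ(1+4/15z)y_n ⇒ h·k2=z(1+4/15z)y_n
  y_{n+1}/y_n = 1 − 2/13z + 15/13z(1+4/15z) = 1 + z + 4/13z²
  Hence R(z) = 1 + z + 4/13z².

Boundary: |R(x)|=1, x<0.
x=-1.17: |R|=0.2512
R=1: x+4/13x²=0 ⇒ x=−13/4=-3.2500; min R=1−1/(4·4/13)=0.1875>−1
Confirm numerically:
  x=-3.221: |R|=0.97126 <1
  x=-2.754: |R|=0.57970 <1
  x=-2.677: |R|=0.52802 <1
  x=-2.589: |R|=0.47344 <1
  x=-3.635: |R|=1.43061 >1
  x=-3.399: |R|=1.15583 >1
  x=-3.364: |R|=1.11800 >1
So |R|<1 on (-3.2500, 0).

(-3.2500, 0).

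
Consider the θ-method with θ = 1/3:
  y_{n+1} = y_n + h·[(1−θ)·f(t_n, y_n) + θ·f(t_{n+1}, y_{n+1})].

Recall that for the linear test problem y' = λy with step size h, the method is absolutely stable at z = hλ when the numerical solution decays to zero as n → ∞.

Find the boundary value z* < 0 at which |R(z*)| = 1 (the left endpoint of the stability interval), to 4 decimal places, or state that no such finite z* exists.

Test eqn y'=λy, z=hλ:
  y_{n+1} = y_n + z·[2/3·y_n + 1/3·y_{n+1}] ⇒ (1 − 1/3z)y_{n+1} = (1 + 2/3z)y_n
  so R(z) = (1 + 2/3z)/(1 − 1/3z).

Solve |R(x)|<1 on ℝ⁻.
x=-1.32: |R|=0.0833
R=−1: 1+2/3x = −1+1/3x ⇒ -1/3x=2 ⇒ x=2/(-1/3)=-6.0000
Confirm numerically:
  x=-4.976: |R|=0.87161 <1
  x=-4.914: |R|=0.86277 <1
  x=-3.345: |R|=0.58156 <1
  x=-6.515: |R|=1.05413 >1
  x=-6.502: |R|=1.05283 >1
  x=-6.365: |R|=1.03897 >1
Stable set (-6.0000, 0).

left endpoint -6.0000.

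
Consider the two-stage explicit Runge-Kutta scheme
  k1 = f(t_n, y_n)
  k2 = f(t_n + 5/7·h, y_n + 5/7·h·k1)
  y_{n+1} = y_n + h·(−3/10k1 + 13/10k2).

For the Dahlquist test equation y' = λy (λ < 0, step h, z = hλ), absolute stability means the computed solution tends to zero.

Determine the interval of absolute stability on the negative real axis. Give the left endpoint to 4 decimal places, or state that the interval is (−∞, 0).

Test eqn y'=λy, z=hλ:
  k1=λy_n ⇒ h·k1=z·y_n;  k2=λ(1+5/7z)y_n ⇒ h·k2=z(1+5/7z)y_n
  y_{n+1}/y_n = 1 − 3/10z + 13/10z(1+5/7z) = 1 + z + 13/14z²
  R(z) = 1 + z + 13/14z².

Solve |R(x)|<1 on ℝ⁻.
x=-1.42: |R|=1.4524
R=1: x+13/14x²=0 ⇒ x=−14/13=-1.0769; min R=1−1/(4·13/14)=0.7308>−1
Confirm numerically:
  x=-0.957: |R|=0.89343 <1
  x=-0.763: |R|=0.77759 <1
  x=-0.638: |R|=0.73997 <1
  x=-0.473: |R|=0.73475 <1
  x=-1.249: |R|=1.19957 >1
  x=-1.170: |R|=1.10112 >1
  x=-1.119: |R|=1.04372 >1
Interval (-1.0769, 0).

(-1.0769, 0).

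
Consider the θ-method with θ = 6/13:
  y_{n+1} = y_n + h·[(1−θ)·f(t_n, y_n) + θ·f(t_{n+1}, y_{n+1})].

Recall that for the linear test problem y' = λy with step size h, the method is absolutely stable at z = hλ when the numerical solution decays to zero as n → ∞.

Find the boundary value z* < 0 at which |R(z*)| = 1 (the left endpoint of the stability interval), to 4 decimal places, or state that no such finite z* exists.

With y'=λy (z=hλ):
  y_{n+1} = y_n + z·[7/13·y_n + 6/13·y_{n+1}] ⇒ (1 − 6/13z)y_{n+1} = (1 + 7/13z)y_n
  R(z) = (1 + 7/13z)/(1 − 6/13z).

Need |R(x)|<1, x<0.
x=-1.02: |R|=0.3065
R=−1: 1+7/13x = −1+6/13x ⇒ -1/13x=2 ⇒ x=2/(-1/13)=-26.0000
Confirm numerically:
  x=-23.795: |R|=0.98584 <1
  x=-21.480: |R|=0.96814 <1
  x=-13.926: |R|=0.87495 <1
  x=-26.398: |R|=1.00232 >1
  x=-26.325: |R|=1.00190 >1
  x=-26.169: |R|=1.00099 >1
Interval (-26.0000, 0).

z* = -26.0000.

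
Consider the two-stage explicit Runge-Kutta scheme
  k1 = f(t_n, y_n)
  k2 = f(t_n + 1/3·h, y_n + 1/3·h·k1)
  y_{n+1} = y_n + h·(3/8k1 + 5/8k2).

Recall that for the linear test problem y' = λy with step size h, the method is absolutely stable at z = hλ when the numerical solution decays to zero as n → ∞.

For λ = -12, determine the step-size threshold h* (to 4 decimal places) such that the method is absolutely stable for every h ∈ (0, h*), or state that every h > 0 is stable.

(-4.8000,0); λ=-12 ⇒ h* = (24/5)/12 = 0.4000.

On y'=λy, z=hλ:
  k1=λy_n ⇒ h·k1=z·y_n;  k2=λ(1+1/3z)y_n ⇒ h·k2=z(1+1/3z)y_n
  y_{n+1}/y_n = 1 + 3/8z + 5/8z(1+1/3z) = 1 + z + 5/24z²
  so R(z) = 1 + z + 5/24z².

Find x<0 with |R(x)|<1.
x=-0.68: |R|=0.4163
R=1: x+5/24x²=0 ⇒ x=−24/5=-4.8000; min R=1−1/(4·5/24)=-0.2000>−1
Confirm numerically:
  x=-4.038: |R|=0.35897 <1
  x=-3.289: |R|=0.03535 <1
  x=-2.491: |R|=0.19827 <1
  x=-2.260: |R|=0.19592 <1
  x=-5.396: |R|=1.67000 >1
  x=-5.388: |R|=1.66003 >1
Stable set (-4.8000, 0).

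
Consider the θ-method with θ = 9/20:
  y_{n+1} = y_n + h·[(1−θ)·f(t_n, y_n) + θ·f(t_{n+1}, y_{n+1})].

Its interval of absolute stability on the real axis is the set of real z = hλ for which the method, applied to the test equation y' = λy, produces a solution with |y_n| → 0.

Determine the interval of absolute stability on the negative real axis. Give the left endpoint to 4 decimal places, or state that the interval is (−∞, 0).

z∈(-20.0000,0).

Set f=λy, z=hλ:
  y_{n+1} = y_n + z·[11/20·y_n + 9/20·y_{n+1}] ⇒ (1 − 9/20z)y_{n+1} = (1 + 11/20z)y_n
  R(z) = (1 + 11/20z)/(1 − 9/20z).

Need |R(x)|<1, x<0.
x=-0.97: |R|=0.3247
R=−1: 1+11/20x = −1+9/20x ⇒ -1/10x=2 ⇒ x=2/(-1/10)=-20.0000
Confirm numerically:
  x=-17.433: |R|=0.97098 <1
  x=-17.276: |R|=0.96895 <1
  x=-13.352: |R|=0.90514 <1
  x=-20.374: |R|=1.00368 >1
  x=-20.094: |R|=1.00094 >1
Interval (-20.0000, 0).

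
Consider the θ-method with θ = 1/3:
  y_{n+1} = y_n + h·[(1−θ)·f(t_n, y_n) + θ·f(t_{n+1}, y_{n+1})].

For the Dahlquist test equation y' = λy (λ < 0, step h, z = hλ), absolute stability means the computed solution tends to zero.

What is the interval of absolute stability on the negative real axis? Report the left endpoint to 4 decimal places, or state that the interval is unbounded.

z∈(-6.0000,0).

Test eqn y'=λy, z=hλ:
  y_{n+1} = y_n + z·[2/3·y_n + 1/3·y_{n+1}] ⇒ (1 − 1/3z)y_{n+1} = (1 + 2/3z)y_n
  ⇒ R(z) = (1 + 2/3z)/(1 − 1/3z).

Need |R(x)|<1, x<0.
x=-0.42: |R|=0.6316
R=−1: 1+2/3x = −1+1/3x ⇒ -1/3x=2 ⇒ x=2/(-1/3)=-6.0000
Confirm numerically:
  x=-4.851: |R|=0.85365 <1
  x=-3.320: |R|=0.57595 <1
  x=-3.140: |R|=0.53420 <1
  x=-2.531: |R|=0.37281 <1
  x=-6.384: |R|=1.04092 >1
  x=-6.180: |R|=1.01961 >1
  x=-6.136: |R|=1.01489 >1
Interval (-6.0000, 0).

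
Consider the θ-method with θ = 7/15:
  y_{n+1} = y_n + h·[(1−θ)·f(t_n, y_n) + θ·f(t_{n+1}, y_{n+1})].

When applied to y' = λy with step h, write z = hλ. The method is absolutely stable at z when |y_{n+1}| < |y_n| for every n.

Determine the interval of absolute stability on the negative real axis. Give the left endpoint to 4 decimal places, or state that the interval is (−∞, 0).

(-30.0000, 0).

Test eqn y'=λy, z=hλ:
  y_{n+1} = y_n + z·[8/15·y_n + 7/15·y_{n+1}] ⇒ (1 − 7/15z)y_{n+1} = (1 + 8/15z)y_n
  ⇒ R(z) = (1 + 8/15z)/(1 − 7/15z).

Need |R(x)|<1, x<0.
x=-0.38: |R|=0.6772
R=−1: 1+8/15x = −1+7/15x ⇒ -1/15x=2 ⇒ x=2/(-1/15)=-30.0000
Confirm numerically:
  x=-29.067: |R|=0.99573 <1
  x=-26.508: |R|=0.98259 <1
  x=-26.096: |R|=0.98025 <1
  x=-12.828: |R|=0.83614 <1
  x=-30.447: |R|=1.00196 >1
  x=-30.391: |R|=1.00172 >1
  x=-30.230: |R|=1.00101 >1
Stable set (-30.0000, 0).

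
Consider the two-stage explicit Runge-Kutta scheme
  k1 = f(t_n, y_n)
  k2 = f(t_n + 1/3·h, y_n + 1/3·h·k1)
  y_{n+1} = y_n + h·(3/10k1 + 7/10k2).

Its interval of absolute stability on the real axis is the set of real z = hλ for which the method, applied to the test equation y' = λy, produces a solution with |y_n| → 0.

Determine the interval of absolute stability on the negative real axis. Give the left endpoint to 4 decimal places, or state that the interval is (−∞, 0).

On y'=λy, z=hλ:
  k1=λy_n ⇒ h·k1=z·y_n;  k2=λ(1+1/3z)y_n ⇒ h·k2=z(1+1/3z)y_n
  y_{n+1}/y_n = 1 + 3/10z + 7/10z(1+1/3z) = 1 + z + 7/30z²
  Hence R(z) = 1 + z + 7/30z².

Boundary: |R(x)|=1, x<0.
x=-1.4: |R|=0.0573
R=1: x+7/30x²=0 ⇒ x=−30/7=-4.2857; min R=1−1/(4·7/30)=-0.0714>−1
Confirm numerically:
  x=-4.058: |R|=0.78438 <1
  x=-3.982: |R|=0.71781 <1
  x=-3.122: |R|=0.15227 <1
  x=-1.889: |R|=0.05639 <1
  x=-4.490: |R|=1.21402 >1
  x=-4.387: |R|=1.10368 >1
Interval (-4.2857, 0).

(-4.2857, 0).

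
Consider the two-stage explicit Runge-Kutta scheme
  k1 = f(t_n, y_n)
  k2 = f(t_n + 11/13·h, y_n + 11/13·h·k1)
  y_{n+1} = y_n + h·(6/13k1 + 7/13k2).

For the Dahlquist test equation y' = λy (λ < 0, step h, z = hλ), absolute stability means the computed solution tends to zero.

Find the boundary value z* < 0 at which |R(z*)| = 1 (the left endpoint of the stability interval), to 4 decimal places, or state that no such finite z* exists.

z* = -2.1948.

On y'=λy, z=hλ:
  k1=λy_n ⇒ h·k1=z·y_n;  k2=λ(1+11/13z)y_n ⇒ h·k2=z(1+11/13z)y_n
  y_{n+1}/y_n = 1 + 6/13z + 7/13z(1+11/13z) = 1 + z + 77/169z²
  R(z) = 1 + z + 77/169z².

Boundary: |R(x)|=1, x<0.
x=-0.31: |R|=0.7338
R=1: x+77/169x²=0 ⇒ x=−169/77=-2.1948; min R=1−1/(4·77/169)=0.4513>−1
Confirm numerically:
  x=-2.150: |R|=0.95611 <1
  x=-1.335: |R|=0.47702 <1
  x=-1.322: |R|=0.47428 <1
  x=-0.995: |R|=0.45608 <1
  x=-2.628: |R|=1.51870 >1
  x=-2.469: |R|=1.30845 >1
  x=-2.336: |R|=1.15028 >1
Stable set (-2.1948, 0).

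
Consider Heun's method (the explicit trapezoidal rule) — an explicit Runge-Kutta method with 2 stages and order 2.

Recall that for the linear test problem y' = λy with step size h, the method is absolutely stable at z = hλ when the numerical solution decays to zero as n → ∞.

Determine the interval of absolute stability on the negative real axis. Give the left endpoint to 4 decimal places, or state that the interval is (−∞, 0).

(-2.0000, 0).

Test eqn y'=λy, z=hλ:
  order 2, 2-stage ⇒ R(z)=1+z+z^2/2
  (e.g. R(-1.6)=0.68000, |R|=0.68000)

Need |R(x)|<1, x<0.
x=-1.6: |R|=0.6800
|R(-1.91)|=0.9140 |R(-1.57)|=0.6624 |R(-0.84)|=0.5128
Bisect:
  x_lo=-2.7636 |R|=2.0552  x_hi=-0.0900 |R|=0.9141
  mid=-1.42680 |R|=0.59108 →hi
  mid=-2.09522 |R|=1.09975 →lo
  mid=-1.76101 |R|=0.78957 →hi
  mid=-1.92812 |R|=0.93070 →hi
  mid=-2.01167 |R|=1.01174 →lo
  mid=-1.96989 |R|=0.97035 →hi
  mid=-1.99078 |R|=0.99082 →hi
  mid=-2.00122 |R|=1.00123 →lo
  mid=-1.99600 |R|=0.99601 →hi
  mid=-1.99861 |R|=0.99861 →hi
  ...
  [-2.00008,-1.99992] ⇒ x*=-2.0000
Interval (-2.0000, 0).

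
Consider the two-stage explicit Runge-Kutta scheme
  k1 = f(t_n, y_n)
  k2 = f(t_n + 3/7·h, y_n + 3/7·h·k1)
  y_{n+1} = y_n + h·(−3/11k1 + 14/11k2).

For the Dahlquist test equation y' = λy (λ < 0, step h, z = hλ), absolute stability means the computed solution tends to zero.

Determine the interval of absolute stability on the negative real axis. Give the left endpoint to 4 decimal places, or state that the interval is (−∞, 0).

(-1.8333, 0).

With y'=λy (z=hλ):
  k1=λy_n ⇒ h·k1=z·y_n;  k2=λ(1+3/7z)y_n ⇒ h·k2=z(1+3/7z)y_n
  y_{n+1}/y_n = 1 − 3/11z + 14/11z(1+3/7z) = 1 + z + 6/11z²
  ⇒ R(z) = 1 + z + 6/11z².

Solve |R(x)|<1 on ℝ⁻.
x=-1.4: |R|=0.6691
R=1: x+6/11x²=0 ⇒ x=−11/6=-1.8333; min R=1−1/(4·6/11)=0.5417>−1
Confirm numerically:
  x=-1.475: |R|=0.71170 <1
  x=-1.056: |R|=0.55226 <1
  x=-0.968: |R|=0.54310 <1
  x=-0.863: |R|=0.54324 <1
  x=-2.223: |R|=1.47249 >1
  x=-1.924: |R|=1.09515 >1
  x=-1.860: |R|=1.02705 >1
Interval (-1.8333, 0).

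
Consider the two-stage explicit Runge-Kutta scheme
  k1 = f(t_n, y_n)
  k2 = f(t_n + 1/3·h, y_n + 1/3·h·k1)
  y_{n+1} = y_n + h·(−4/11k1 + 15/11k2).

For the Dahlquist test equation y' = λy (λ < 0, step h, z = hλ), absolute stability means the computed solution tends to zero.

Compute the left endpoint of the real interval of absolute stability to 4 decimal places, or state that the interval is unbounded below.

left endpoint -2.2000.

Test eqn y'=λy, z=hλ:
  k1=λy_n ⇒ h·k1=z·y_n;  k2=λ(1+1/3z)y_n ⇒ h·k2=z(1+1/3z)y_n
  y_{n+1}/y_n = 1 − 4/11z + 15/11z(1+1/3z) = 1 + z + 5/11z²
  R(z) = 1 + z + 5/11z².

Need |R(x)|<1, x<0.
x=-1.48: |R|=0.5156
R=1: x+5/11x²=0 ⇒ x=−11/5=-2.2000; min R=1−1/(4·5/11)=0.4500>−1
Confirm numerically:
  x=-1.814: |R|=0.68173 <1
  x=-1.509: |R|=0.52604 <1
  x=-0.899: |R|=0.46836 <1
  x=-2.602: |R|=1.47546 >1
  x=-2.275: |R|=1.07756 >1
So |R|<1 on (-2.2000, 0).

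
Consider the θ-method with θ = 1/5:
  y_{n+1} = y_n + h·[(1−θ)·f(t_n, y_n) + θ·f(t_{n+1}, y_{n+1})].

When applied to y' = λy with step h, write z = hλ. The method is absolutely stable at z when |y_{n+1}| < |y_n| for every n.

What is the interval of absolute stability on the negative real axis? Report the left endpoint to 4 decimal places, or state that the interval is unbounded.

On y'=λy, z=hλ:
  y_{n+1} = y_n + z·[4/5·y_n + 1/5·y_{n+1}] ⇒ (1 − 1/5z)y_{n+1} = (1 + 4/5z)y_n
  R(z) = (1 + 4/5z)/(1 − 1/5z).

Find x<0 with |R(x)|<1.
x=-0.8: |R|=0.3103
R=−1: 1+4/5x = −1+1/5x ⇒ -3/5x=2 ⇒ x=2/(-3/5)=-3.3333
Confirm numerically:
  x=-2.902: |R|=0.83624 <1
  x=-2.781: |R|=0.78705 <1
  x=-2.248: |R|=0.55077 <1
  x=-1.418: |R|=0.10471 <1
  x=-3.802: |R|=1.15974 >1
  x=-3.674: |R|=1.11782 >1
  x=-3.524: |R|=1.06710 >1
So |R|<1 on (-3.3333, 0).

(-3.3333, 0).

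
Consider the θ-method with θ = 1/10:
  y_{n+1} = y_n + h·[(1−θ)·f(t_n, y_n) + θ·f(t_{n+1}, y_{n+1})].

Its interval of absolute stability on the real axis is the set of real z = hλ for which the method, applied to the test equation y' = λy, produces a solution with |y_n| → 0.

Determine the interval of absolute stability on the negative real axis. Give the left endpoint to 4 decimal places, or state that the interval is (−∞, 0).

Test eqn y'=λy, z=hλ:
  y_{n+1} = y_n + z·[9/10·y_n + 1/10·y_{n+1}] ⇒ (1 − 1/10z)y_{n+1} = (1 + 9/10z)y_n
  so R(z) = (1 + 9/10z)/(1 − 1/10z).

Need |R(x)|<1, x<0.
x=-1.66: |R|=0.4237
R=−1: 1+9/10x = −1+1/10x ⇒ -4/5x=2 ⇒ x=2/(-4/5)=-2.5000
Confirm numerically:
  x=-2.252: |R|=0.83807 <1
  x=-1.472: |R|=0.28312 <1
  x=-1.364: |R|=0.20028 <1
  x=-2.849: |R|=1.21729 >1
  x=-2.788: |R|=1.18017 >1
  x=-2.690: |R|=1.11978 >1
So |R|<1 on (-2.5000, 0).

(-2.5000, 0).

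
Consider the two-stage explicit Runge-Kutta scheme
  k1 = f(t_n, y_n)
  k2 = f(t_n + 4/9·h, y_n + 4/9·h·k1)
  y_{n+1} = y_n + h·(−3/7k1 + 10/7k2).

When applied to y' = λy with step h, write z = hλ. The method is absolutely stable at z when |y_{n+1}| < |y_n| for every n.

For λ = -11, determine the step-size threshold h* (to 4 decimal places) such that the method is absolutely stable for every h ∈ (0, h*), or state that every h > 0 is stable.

With y'=λy (z=hλ):
  k1=λy_n ⇒ h·k1=z·y_n;  k2=λ(1+4/9z)y_n ⇒ h·k2=z(1+4/9z)y_n
  y_{n+1}/y_n = 1 − 3/7z + 10/7z(1+4/9z) = 1 + z + 40/63z²
  Hence R(z) = 1 + z + 40/63z².

Need |R(x)|<1, x<0.
x=-1.01: |R|=0.6377
R=1: x+40/63x²=0 ⇒ x=−63/40=-1.5750; min R=1−1/(4·40/63)=0.6062>−1
Confirm numerically:
  x=-1.171: |R|=0.69963 <1
  x=-1.022: |R|=0.64116 <1
  x=-0.817: |R|=0.60680 <1
  x=-0.739: |R|=0.60774 <1
  x=-1.978: |R|=1.50612 >1
  x=-1.665: |R|=1.09514 >1
Interval (-1.5750, 0).

(-1.5750,0); λ=-11 ⇒ h* = (63/40)/11 = 0.1432.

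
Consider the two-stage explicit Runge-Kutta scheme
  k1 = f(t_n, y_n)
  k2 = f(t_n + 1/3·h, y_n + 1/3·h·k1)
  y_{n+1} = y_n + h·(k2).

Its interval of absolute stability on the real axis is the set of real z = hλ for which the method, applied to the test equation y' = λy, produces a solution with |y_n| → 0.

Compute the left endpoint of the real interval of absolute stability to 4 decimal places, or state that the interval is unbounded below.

z* = -3.0000.

With y'=λy (z=hλ):
  k1=λy_n ⇒ h·k1=z·y_n;  k2=λ(1+1/3z)y_n ⇒ h·k2=z(1+1/3z)y_n
  y_{n+1}/y_n = 1 + z(1+1/3z) = 1 + z + 1/3z²
  so R(z) = 1 + z + 1/3z².

Solve |R(x)|<1 on ℝ⁻.
x=-1.54: |R|=0.2505
R=1: x+1/3x²=0 ⇒ x=−3=-3.0000; min R=1−1/(4·1/3)=0.2500>−1
Confirm numerically:
  x=-2.428: |R|=0.53706 <1
  x=-2.292: |R|=0.45909 <1
  x=-1.860: |R|=0.29320 <1
  x=-1.319: |R|=0.26092 <1
  x=-3.392: |R|=1.44322 >1
  x=-3.262: |R|=1.28488 >1
Stable set (-3.0000, 0).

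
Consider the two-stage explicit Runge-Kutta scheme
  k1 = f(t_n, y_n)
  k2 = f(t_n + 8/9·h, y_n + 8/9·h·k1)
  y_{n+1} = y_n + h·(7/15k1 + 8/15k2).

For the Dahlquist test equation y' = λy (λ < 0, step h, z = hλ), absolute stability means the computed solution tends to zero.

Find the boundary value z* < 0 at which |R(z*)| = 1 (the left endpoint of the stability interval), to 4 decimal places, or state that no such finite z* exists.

z* = -2.1094.

With y'=λy (z=hλ):
  k1=λy_n ⇒ h·k1=z·y_n;  k2=λ(1+8/9z)y_n ⇒ h·k2=z(1+8/9z)y_n
  y_{n+1}/y_n = 1 + 7/15z + 8/15z(1+8/9z) = 1 + z + 64/135z²
  Hence R(z) = 1 + z + 64/135z².

Solve |R(x)|<1 on ℝ⁻.
x=-1.54: |R|=0.5843
R=1: x+64/135x²=0 ⇒ x=−135/64=-2.1094; min R=1−1/(4·64/135)=0.4727>−1
Confirm numerically:
  x=-2.020: |R|=0.91441 <1
  x=-1.831: |R|=0.75836 <1
  x=-1.623: |R|=0.62577 <1
  x=-1.394: |R|=0.52724 <1
  x=-2.659: |R|=1.69284 >1
  x=-2.433: |R|=1.37328 >1
  x=-2.130: |R|=1.02083 >1
So |R|<1 on (-2.1094, 0).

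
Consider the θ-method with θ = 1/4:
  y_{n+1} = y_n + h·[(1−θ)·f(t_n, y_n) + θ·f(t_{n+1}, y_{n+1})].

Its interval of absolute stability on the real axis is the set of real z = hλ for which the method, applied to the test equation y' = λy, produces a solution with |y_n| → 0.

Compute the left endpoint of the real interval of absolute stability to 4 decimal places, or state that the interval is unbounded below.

z* = -4.0000.

Set f=λy, z=hλ:
  y_{n+1} = y_n + z·[3/4·y_n + 1/4·y_{n+1}] ⇒ (1 − 1/4z)y_{n+1} = (1 + 3/4z)y_n
  R(z) = (1 + 3/4z)/(1 − 1/4z).

Find x<0 with |R(x)|<1.
x=-1.43: |R|=0.0534
R=−1: 1+3/4x = −1+1/4x ⇒ -1/2x=2 ⇒ x=2/(-1/2)=-4.0000
Confirm numerically:
  x=-3.248: |R|=0.79249 <1
  x=-2.913: |R|=0.68552 <1
  x=-2.035: |R|=0.34880 <1
  x=-1.909: |R|=0.29227 <1
  x=-4.402: |R|=1.09569 >1
  x=-4.089: |R|=1.02201 >1
So |R|<1 on (-4.0000, 0).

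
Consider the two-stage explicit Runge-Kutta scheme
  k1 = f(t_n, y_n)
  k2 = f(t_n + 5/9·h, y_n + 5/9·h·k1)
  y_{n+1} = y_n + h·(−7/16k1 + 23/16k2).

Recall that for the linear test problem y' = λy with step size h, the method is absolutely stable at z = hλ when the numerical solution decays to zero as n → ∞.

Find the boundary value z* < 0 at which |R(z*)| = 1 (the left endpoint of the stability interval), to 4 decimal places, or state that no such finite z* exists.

Test eqn y'=λy, z=hλ:
  k1=λy_n ⇒ h·k1=z·y_n;  k2=λ(1+5/9z)y_n ⇒ h·k2=z(1+5/9z)y_n
  y_{n+1}/y_n = 1 − 7/16z + 23/16z(1+5/9z) = 1 + z + 115/144z²
  Hence R(z) = 1 + z + 115/144z².

Need |R(x)|<1, x<0.
x=-0.94: |R|=0.7657
R=1: x+115/144x²=0 ⇒ x=−144/115=-1.2522; min R=1−1/(4·115/144)=0.6870>−1
Confirm numerically:
  x=-1.157: |R|=0.91206 <1
  x=-0.737: |R|=0.69678 <1
  x=-0.655: |R|=0.68762 <1
  x=-0.507: |R|=0.69828 <1
  x=-1.550: |R|=1.36866 >1
  x=-1.494: |R|=1.28853 >1
  x=-1.304: |R|=1.05397 >1
So |R|<1 on (-1.2522, 0).

left endpoint -1.2522.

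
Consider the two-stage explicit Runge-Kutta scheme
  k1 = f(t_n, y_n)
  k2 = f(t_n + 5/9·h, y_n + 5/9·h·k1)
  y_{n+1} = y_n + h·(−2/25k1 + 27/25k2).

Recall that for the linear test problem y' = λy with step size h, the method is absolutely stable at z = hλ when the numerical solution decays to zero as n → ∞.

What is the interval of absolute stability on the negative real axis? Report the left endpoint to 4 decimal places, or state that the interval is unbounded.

On y'=λy, z=hλ:
  k1=λy_n ⇒ h·k1=z·y_n;  k2=λ(1+5/9z)y_n ⇒ h·k2=z(1+5/9z)y_n
  y_{n+1}/y_n = 1 − 2/25z + 27/25z(1+5/9z) = 1 + z + 3/5z²
  R(z) = 1 + z + 3/5z².

Find x<0 with |R(x)|<1.
x=-1.6: |R|=0.9360
R=1: x+3/5x²=0 ⇒ x=−5/3=-1.6667; min R=1−1/(4·3/5)=0.5833>−1
Confirm numerically:
  x=-1.451: |R|=0.81224 <1
  x=-1.413: |R|=0.78494 <1
  x=-1.140: |R|=0.63976 <1
  x=-0.706: |R|=0.59306 <1
  x=-2.149: |R|=1.62192 >1
  x=-1.701: |R|=1.03504 >1
Interval (-1.6667, 0).

(-1.6667, 0).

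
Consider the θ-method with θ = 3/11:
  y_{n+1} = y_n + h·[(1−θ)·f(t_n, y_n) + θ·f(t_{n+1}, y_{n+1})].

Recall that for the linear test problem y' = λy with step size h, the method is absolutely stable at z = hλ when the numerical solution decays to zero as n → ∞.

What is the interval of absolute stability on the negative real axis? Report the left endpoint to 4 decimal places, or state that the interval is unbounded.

With y'=λy (z=hλ):
  y_{n+1} = y_n + z·[8/11·y_n + 3/11·y_{n+1}] ⇒ (1 − 3/11z)y_{n+1} = (1 + 8/11z)y_n
  R(z) = (1 + 8/11z)/(1 − 3/11z).

Boundary: |R(x)|=1, x<0.
x=-1.06: |R|=0.1777
R=−1: 1+8/11x = −1+3/11x ⇒ -5/11x=2 ⇒ x=2/(-5/11)=-4.4000
Confirm numerically:
  x=-3.992: |R|=0.91121 <1
  x=-3.149: |R|=0.69409 <1
  x=-2.143: |R|=0.35252 <1
  x=-4.883: |R|=1.09416 >1
  x=-4.516: |R|=1.02363 >1
Interval (-4.4000, 0).

z∈(-4.4000,0).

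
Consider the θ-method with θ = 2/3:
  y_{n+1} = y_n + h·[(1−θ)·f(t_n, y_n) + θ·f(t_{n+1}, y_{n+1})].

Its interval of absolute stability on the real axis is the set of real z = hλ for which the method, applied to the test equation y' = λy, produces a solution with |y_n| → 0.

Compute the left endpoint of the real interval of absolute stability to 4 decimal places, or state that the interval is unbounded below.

interval (−∞, 0).

On y'=λy, z=hλ:
  y_{n+1} = y_n + z·[1/3·y_n + 2/3·y_{n+1}] ⇒ (1 − 2/3z)y_{n+1} = (1 + 1/3z)y_n
  Hence R(z) = (1 + 1/3z)/(1 − 2/3z).

Boundary: |R(x)|=1, x<0.
x=-1.52: |R|=0.2450
x=-2: |R|=0.1429
x=-10: |R|=0.3043
x=-100: |R|=0.4778
θ=2/3≥1/2 ⇒ |1+1/3x|<|1−2/3x| ∀x<0 ⇒ unbounded interval.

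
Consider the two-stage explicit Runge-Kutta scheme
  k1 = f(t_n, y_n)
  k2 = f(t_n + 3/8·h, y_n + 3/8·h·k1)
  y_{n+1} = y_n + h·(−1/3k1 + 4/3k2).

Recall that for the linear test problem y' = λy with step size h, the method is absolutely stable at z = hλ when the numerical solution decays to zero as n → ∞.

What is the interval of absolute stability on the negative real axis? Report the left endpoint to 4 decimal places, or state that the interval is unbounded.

Set f=λy, z=hλ:
  k1=λy_n ⇒ h·k1=z·y_n;  k2=λ(1+3/8z)y_n ⇒ h·k2=z(1+3/8z)y_n
  y_{n+1}/y_n = 1 − 1/3z + 4/3z(1+3/8z) = 1 + z + 1/2z²
  R(z) = 1 + z + 1/2z².

Need |R(x)|<1, x<0.
x=-1.3: |R|=0.5450
R=1: x+1/2x²=0 ⇒ x=−2=-2.0000; min R=1−1/(4·1/2)=0.5000>−1
Confirm numerically:
  x=-1.828: |R|=0.84279 <1
  x=-1.638: |R|=0.70352 <1
  x=-0.850: |R|=0.51125 <1
  x=-2.395: |R|=1.47301 >1
  x=-2.308: |R|=1.35543 >1
  x=-2.164: |R|=1.17745 >1
So |R|<1 on (-2.0000, 0).

z∈(-2.0000,0).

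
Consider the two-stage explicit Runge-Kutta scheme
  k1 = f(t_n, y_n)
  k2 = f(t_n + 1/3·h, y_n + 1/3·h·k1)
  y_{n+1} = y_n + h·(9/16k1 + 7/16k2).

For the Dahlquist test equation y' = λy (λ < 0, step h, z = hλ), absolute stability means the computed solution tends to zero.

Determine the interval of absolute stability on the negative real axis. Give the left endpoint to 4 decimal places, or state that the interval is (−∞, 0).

Set f=λy, z=hλ:
  k1=λy_n ⇒ h·k1=z·y_n;  k2=λ(1+1/3z)y_n ⇒ h·k2=z(1+1/3z)y_n
  y_{n+1}/y_n = 1 + 9/16z + 7/16z(1+1/3z) = 1 + z + 7/48z²
  Hence R(z) = 1 + z + 7/48z².

Need |R(x)|<1, x<0.
x=-0.97: |R|=0.1672
R=1: x+7/48x²=0 ⇒ x=−48/7=-6.8571; min R=1−1/(4·7/48)=-0.7143>−1
Confirm numerically:
  x=-6.652: |R|=0.80099 <1
  x=-3.790: |R|=0.69524 <1
  x=-3.144: |R|=0.70248 <1
  x=-7.353: |R|=1.53171 >1
  x=-7.002: |R|=1.14792 >1
So |R|<1 on (-6.8571, 0).

(-6.8571, 0).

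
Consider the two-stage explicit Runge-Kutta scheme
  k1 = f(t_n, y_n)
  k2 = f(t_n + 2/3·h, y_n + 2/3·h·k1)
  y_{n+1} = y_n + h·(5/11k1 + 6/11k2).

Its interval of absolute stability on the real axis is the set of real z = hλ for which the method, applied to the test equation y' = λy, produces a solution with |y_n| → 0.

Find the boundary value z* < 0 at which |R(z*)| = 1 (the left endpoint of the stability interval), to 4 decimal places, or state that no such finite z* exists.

left endpoint -2.7500.

Test eqn y'=λy, z=hλ:
  k1=λy_n ⇒ h·k1=z·y_n;  k2=λ(1+2/3z)y_n ⇒ h·k2=z(1+2/3z)y_n
  y_{n+1}/y_n = 1 + 5/11z + 6/11z(1+2/3z) = 1 + z + 4/11z²
  Hence R(z) = 1 + z + 4/11z².

Boundary: |R(x)|=1, x<0.
x=-0.48: |R|=0.6038
R=1: x+4/11x²=0 ⇒ x=−11/4=-2.7500; min R=1−1/(4·4/11)=0.3125>−1
Confirm numerically:
  x=-1.958: |R|=0.43610 <1
  x=-1.590: |R|=0.32931 <1
  x=-1.416: |R|=0.31311 <1
  x=-3.218: |R|=1.54765 >1
  x=-3.140: |R|=1.44531 >1
So |R|<1 on (-2.7500, 0).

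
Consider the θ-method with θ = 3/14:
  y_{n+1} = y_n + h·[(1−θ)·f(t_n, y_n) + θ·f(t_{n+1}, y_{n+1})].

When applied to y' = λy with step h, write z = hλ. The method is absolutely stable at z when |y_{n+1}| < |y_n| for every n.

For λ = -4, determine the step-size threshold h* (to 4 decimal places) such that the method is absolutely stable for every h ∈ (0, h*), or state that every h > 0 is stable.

(-3.5000,0); λ=-4 ⇒ h* = (7/2)/4 = 0.8750.

With y'=λy (z=hλ):
  y_{n+1} = y_n + z·[11/14·y_n + 3/14·y_{n+1}] ⇒ (1 − 3/14z)y_{n+1} = (1 + 11/14z)y_n
  Hence R(z) = (1 + 11/14z)/(1 − 3/14z).

Solve |R(x)|<1 on ℝ⁻.
x=-0.65: |R|=0.4295
R=−1: 1+11/14x = −1+3/14x ⇒ -4/7x=2 ⇒ x=2/(-4/7)=-3.5000
Confirm numerically:
  x=-2.247: |R|=0.51671 <1
  x=-2.002: |R|=0.40098 <1
  x=-1.470: |R|=0.11787 <1
  x=-4.006: |R|=1.15558 >1
  x=-3.539: |R|=1.01267 >1
Stable set (-3.5000, 0).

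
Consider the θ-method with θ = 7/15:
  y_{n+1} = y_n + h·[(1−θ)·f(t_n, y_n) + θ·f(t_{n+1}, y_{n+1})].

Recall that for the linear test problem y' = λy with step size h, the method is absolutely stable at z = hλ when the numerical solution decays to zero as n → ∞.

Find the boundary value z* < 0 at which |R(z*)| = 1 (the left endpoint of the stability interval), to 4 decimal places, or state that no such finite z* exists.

Set f=λy, z=hλ:
  y_{n+1} = y_n + z·[8/15·y_n + 7/15·y_{n+1}] ⇒ (1 − 7/15z)y_{n+1} = (1 + 8/15z)y_n
  R(z) = (1 + 8/15z)/(1 − 7/15z).

Need |R(x)|<1, x<0.
x=-1.36: |R|=0.1680
R=−1: 1+8/15x = −1+7/15x ⇒ -1/15x=2 ⇒ x=2/(-1/15)=-30.0000
Confirm numerically:
  x=-16.715: |R|=0.89936 <1
  x=-16.475: |R|=0.89622 <1
  x=-14.558: |R|=0.86791 <1
  x=-30.554: |R|=1.00242 >1
  x=-30.025: |R|=1.00011 >1
Interval (-30.0000, 0).

z* = -30.0000.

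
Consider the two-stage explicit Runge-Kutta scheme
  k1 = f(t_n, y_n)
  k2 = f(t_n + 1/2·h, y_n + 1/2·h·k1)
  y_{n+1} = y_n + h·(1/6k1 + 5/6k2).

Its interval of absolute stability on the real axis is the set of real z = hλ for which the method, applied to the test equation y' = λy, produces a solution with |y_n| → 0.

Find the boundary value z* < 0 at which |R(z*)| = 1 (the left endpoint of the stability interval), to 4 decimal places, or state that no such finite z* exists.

z* = -2.4000.

With y'=λy (z=hλ):
  k1=λy_n ⇒ h·k1=z·y_n;  k2=λ(1+1/2z)y_n ⇒ h·k2=z(1+1/2z)y_n
  y_{n+1}/y_n = 1 + 1/6z + 5/6z(1+1/2z) = 1 + z + 5/12z²
  Hence R(z) = 1 + z + 5/12z².

Need |R(x)|<1, x<0.
x=-1.34: |R|=0.4082
R=1: x+5/12x²=0 ⇒ x=−12/5=-2.4000; min R=1−1/(4·5/12)=0.4000>−1
Confirm numerically:
  x=-2.099: |R|=0.73675 <1
  x=-1.934: |R|=0.62448 <1
  x=-0.969: |R|=0.42223 <1
  x=-2.946: |R|=1.67022 >1
  x=-2.850: |R|=1.53438 >1
  x=-2.658: |R|=1.28573 >1
Interval (-2.4000, 0).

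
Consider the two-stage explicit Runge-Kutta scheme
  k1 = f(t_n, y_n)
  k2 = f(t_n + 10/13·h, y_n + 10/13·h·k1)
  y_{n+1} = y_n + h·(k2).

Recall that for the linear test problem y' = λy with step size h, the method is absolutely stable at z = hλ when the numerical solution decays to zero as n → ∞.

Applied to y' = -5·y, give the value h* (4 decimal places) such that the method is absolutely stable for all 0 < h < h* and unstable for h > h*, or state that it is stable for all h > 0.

On y'=λy, z=hλ:
  k1=λy_n ⇒ h·k1=z·y_n;  k2=λ(1+10/13z)y_n ⇒ h·k2=z(1+10/13z)y_n
  y_{n+1}/y_n = 1 + z(1+10/13z) = 1 + z + 10/13z²
  R(z) = 1 + z + 10/13z².

Solve |R(x)|<1 on ℝ⁻.
x=-0.43: |R|=0.7122
R=1: x+10/13x²=0 ⇒ x=−13/10=-1.3000; min R=1−1/(4·10/13)=0.6750>−1
Confirm numerically:
  x=-1.099: |R|=0.83008 <1
  x=-0.895: |R|=0.72117 <1
  x=-0.626: |R|=0.67544 <1
  x=-1.605: |R|=1.37656 >1
  x=-1.541: |R|=1.28568 >1
  x=-1.491: |R|=1.21906 >1
So |R|<1 on (-1.3000, 0).

(-1.3000,0); λ=-5 ⇒ h* = (13/10)/5 = 0.2600.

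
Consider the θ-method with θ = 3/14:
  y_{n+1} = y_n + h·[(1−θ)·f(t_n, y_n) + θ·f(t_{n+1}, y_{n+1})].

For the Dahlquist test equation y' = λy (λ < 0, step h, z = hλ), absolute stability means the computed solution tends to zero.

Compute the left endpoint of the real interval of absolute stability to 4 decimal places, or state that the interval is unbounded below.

Set f=λy, z=hλ:
  y_{n+1} = y_n + z·[11/14·y_n + 3/14·y_{n+1}] ⇒ (1 − 3/14z)y_{n+1} = (1 + 11/14z)y_n
  R(z) = (1 + 11/14z)/(1 − 3/14z).

Find x<0 with |R(x)|<1.
x=-1.77: |R|=0.2833
R=−1: 1+11/14x = −1+3/14x ⇒ -4/7x=2 ⇒ x=2/(-4/7)=-3.5000
Confirm numerically:
  x=-3.276: |R|=0.92479 <1
  x=-2.665: |R|=0.69629 <1
  x=-2.337: |R|=0.55718 <1
  x=-3.873: |R|=1.11648 >1
  x=-3.848: |R|=1.10899 >1
Stable set (-3.5000, 0).

left endpoint -3.5000.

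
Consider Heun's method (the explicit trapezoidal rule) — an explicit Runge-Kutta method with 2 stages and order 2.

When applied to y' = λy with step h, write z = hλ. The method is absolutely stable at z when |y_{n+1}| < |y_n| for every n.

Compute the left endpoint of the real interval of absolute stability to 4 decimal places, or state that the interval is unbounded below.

z* = -2.0000.

On y'=λy, z=hλ:
  order 2, 2-stage ⇒ R(z)=1+z+z^2/2
  (e.g. R(-1.57)=0.66245, |R|=0.66245)

Boundary: |R(x)|=1, x<0.
x=-1.57: |R|=0.6624
|R(-2.34)|=1.3978 |R(-2.23)|=1.2565 |R(-0.56)|=0.5968
Bisect:
  x_lo=-2.3621 |R|=1.4277  x_hi=-0.3693 |R|=0.6989
  mid=-1.36574 |R|=0.56688 →hi
  mid=-1.86393 |R|=0.87319 →hi
  mid=-2.11303 |R|=1.11942 →lo
  mid=-1.98848 |R|=0.98855 →hi
  mid=-2.05075 |R|=1.05204 →lo
  mid=-2.01962 |R|=1.01981 →lo
  mid=-2.00405 |R|=1.00406 →lo
  mid=-1.99626 |R|=0.99627 →hi
  mid=-2.00016 |R|=1.00016 →lo
  ...
  [-2.00004,-1.99991] ⇒ x*=-2.0000
So |R|<1 on (-2.0000, 0).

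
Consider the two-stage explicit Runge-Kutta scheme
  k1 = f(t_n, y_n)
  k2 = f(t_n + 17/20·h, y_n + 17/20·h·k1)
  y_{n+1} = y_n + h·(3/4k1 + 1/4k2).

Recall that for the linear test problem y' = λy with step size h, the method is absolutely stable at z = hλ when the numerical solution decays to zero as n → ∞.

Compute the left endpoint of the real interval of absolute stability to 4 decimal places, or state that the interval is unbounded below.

left endpoint -4.7059.

With y'=λy (z=hλ):
  k1=λy_n ⇒ h·k1=z·y_n;  k2=λ(1+17/20z)y_n ⇒ h·k2=z(1+17/20z)y_n
  y_{n+1}/y_n = 1 + 3/4z + 1/4z(1+17/20z) = 1 + z + 17/80z²
  Hence R(z) = 1 + z + 17/80z².

Boundary: |R(x)|=1, x<0.
x=-1.33: |R|=0.0459
R=1: x+17/80x²=0 ⇒ x=−80/17=-4.7059; min R=1−1/(4·17/80)=-0.1765>−1
Confirm numerically:
  x=-4.480: |R|=0.78496 <1
  x=-4.217: |R|=0.56191 <1
  x=-3.991: |R|=0.39372 <1
  x=-2.134: |R|=0.16628 <1
  x=-5.274: |R|=1.63670 >1
  x=-4.982: |R|=1.29232 >1
So |R|<1 on (-4.7059, 0).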